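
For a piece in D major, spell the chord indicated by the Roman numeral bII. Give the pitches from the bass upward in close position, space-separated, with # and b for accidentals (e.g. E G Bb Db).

Scale degree 2 in D major is E; lowering it a half step gives Eb. bII is the Neapolitan chord — a major triad on the lowered second degree.
So the chord is Eb-G-Bb, a major triad.

Eb G Bb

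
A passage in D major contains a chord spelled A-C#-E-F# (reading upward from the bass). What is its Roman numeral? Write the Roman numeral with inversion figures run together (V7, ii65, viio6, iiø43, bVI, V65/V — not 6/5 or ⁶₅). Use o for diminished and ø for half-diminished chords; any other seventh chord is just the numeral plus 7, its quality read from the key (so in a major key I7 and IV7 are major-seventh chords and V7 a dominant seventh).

Stacked in thirds the chord is F#-A-C#-E: a minor seventh chord on F#.
In D major, F# is the mediant; the diatonic minor seventh chord there is iii7.
With A in the bass the chord is in first inversion, so the figured bass is 65.

iii65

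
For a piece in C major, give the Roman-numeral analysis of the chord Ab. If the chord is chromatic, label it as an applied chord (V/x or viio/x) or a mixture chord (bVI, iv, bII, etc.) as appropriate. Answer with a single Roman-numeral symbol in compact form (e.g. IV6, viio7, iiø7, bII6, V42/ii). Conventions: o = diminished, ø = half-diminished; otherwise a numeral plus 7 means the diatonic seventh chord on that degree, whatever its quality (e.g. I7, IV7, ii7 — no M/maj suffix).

Stacked in thirds the chord is Ab-C-Eb: a major triad on Ab.
Ab is the lowered sixth degree of C major (diatonic 6 would be A). This is a major triad on the lowered sixth degree, borrowed from the parallel minor.

bVI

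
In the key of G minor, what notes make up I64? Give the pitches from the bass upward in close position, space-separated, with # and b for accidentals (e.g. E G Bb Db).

D G B

Scale degree 1 in G minor is G; here the chord built on it is altered to a major triad. I64 is the major tonic (Picardy third), borrowed from the parallel major.
So the chord is G-B-D, a major triad.
The figured bass 64 indicates second inversion, placing the fifth (D) in the bass: D-G-B.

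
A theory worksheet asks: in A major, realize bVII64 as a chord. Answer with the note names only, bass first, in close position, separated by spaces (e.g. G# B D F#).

D G B

bVII64 is a major triad on the lowered seventh degree (the subtonic), borrowed from the parallel minor. In A major that root is G.
So the chord is G-B-D.
With the 64 figure the chord is in second inversion; from the bass D upward in close position it reads D-G-B.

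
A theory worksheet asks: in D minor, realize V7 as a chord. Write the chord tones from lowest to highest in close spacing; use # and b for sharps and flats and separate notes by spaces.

A C# E G

In D minor, the dominant is A. The dominant is major (leading tone raised), so V is a dominant seventh chord.
That chord is spelled A-C#-E-G.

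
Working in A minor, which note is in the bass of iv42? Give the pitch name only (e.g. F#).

iv in A minor has root D; the chord is D-F-A-C.
The figure 42 means third inversion — the seventh is in the bass.

C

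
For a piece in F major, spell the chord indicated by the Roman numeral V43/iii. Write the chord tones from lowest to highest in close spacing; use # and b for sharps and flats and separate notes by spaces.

B D E G#

The slash means an applied dominant: we want the dominant of iii. In F major, iii is A minor, and its dominant is built on E.
Building a dominant seventh chord on E gives E-G#-B-D.
The figured bass 43 indicates second inversion, placing the fifth (B) in the bass: B-D-E-G#.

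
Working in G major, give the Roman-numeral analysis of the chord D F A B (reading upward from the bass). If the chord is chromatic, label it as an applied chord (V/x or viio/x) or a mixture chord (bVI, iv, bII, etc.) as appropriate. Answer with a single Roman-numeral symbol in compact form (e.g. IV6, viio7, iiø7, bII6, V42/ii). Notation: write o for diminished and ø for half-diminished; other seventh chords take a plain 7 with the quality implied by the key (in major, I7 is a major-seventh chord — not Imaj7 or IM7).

viiø65/IV

The pitches B-D-F-A form a half-diminished seventh chord rooted on B.
B sits a half step below C (IV in G major); a diminished chord there is the applied leading-tone chord of IV.
With D in the bass the chord is in first inversion, so the figured bass is 65.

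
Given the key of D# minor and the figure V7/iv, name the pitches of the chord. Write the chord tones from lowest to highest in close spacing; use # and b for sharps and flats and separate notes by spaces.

D# F## A# C#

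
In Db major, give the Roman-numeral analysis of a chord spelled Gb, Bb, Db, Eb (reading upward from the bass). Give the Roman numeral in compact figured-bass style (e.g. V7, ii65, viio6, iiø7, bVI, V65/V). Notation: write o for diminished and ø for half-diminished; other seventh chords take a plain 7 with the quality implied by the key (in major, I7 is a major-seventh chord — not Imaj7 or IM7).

ii65

Stacked in thirds the chord is Eb-Gb-Bb-Db: a minor seventh chord on Eb.
Eb is scale degree 2 in Db major, and a minor seventh chord on that degree is written ii7.
With Gb in the bass the chord is in first inversion, so the figured bass is 65.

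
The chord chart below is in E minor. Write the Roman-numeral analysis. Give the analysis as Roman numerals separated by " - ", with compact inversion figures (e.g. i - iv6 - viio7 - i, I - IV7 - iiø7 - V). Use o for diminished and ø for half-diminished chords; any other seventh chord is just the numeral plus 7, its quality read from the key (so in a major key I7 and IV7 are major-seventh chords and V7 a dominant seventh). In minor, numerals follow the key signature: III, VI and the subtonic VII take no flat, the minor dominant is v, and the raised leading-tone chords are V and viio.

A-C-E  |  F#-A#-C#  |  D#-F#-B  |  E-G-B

iv - V/V - V6 - i

A-C-E has root A, degree 4 in E minor, so iv.
F#-A#-C#: a major triad on F#, the applied dominant of V → V/V.
D#-F#-B has root B, degree 5 in E minor, so V6.
E-G-B: minor triad on E = scale degree 1 → i.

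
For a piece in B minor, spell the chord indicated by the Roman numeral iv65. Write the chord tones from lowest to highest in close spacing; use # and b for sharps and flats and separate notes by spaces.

In B minor, the subdominant is E, and the diatonic chord built there is a minor seventh chord.
Stacking thirds from E gives E-G-B-D.
With the 65 figure the chord is in first inversion; from the bass G upward in close position it reads G-B-D-E.

G B D E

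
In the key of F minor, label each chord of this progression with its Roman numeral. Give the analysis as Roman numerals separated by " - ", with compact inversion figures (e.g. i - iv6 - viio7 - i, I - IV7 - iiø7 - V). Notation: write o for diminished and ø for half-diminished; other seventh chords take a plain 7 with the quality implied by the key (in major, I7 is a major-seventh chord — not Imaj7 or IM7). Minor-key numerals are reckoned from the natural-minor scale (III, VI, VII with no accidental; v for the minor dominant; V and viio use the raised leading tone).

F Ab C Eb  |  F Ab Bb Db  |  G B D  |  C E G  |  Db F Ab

i7 - iv43 - V/V - V - VI

F-Ab-C-Eb has root F, degree 1 in F minor, so i7.
F-Ab-Bb-Db: root Bb is the subdominant; minor seventh chord there is iv43.
G-B-D is the secondary dominant of V (major triad on G): V/V.
C-E-G: root C is the dominant; major triad there is V.
Db-F-Ab: major triad on Db = scale degree 6 → VI.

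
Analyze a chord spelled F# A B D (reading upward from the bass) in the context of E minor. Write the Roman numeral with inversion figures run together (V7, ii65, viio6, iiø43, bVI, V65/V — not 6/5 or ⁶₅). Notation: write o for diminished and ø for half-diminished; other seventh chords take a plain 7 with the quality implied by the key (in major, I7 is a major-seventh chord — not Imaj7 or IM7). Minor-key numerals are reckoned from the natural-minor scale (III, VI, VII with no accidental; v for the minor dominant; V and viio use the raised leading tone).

The pitches B-D-F#-A form a minor seventh chord rooted on B.
In E minor, B is the dominant; the diatonic minor seventh chord there is v7.
With F# in the bass the chord is in second inversion, so the figured bass is 43.

v43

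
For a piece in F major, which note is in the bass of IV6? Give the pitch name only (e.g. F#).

IV in F major has root Bb; the chord is Bb-D-F.
The figure 6 means first inversion — the third is in the bass.

D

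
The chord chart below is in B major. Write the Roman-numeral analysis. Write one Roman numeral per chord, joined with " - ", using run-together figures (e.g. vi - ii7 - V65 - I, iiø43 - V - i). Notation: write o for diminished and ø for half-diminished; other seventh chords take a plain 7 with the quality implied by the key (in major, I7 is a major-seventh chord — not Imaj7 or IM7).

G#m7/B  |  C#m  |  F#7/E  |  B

G#m7/B: root G# is the submediant; minor seventh chord there is vi65.
C#m: root C# is the supertonic; minor triad there is ii.
F#7/E: dominant seventh chord on F# = scale degree 5 → V42.
B has root B, degree 1 in B major, so I.

vi65 - ii - V42 - I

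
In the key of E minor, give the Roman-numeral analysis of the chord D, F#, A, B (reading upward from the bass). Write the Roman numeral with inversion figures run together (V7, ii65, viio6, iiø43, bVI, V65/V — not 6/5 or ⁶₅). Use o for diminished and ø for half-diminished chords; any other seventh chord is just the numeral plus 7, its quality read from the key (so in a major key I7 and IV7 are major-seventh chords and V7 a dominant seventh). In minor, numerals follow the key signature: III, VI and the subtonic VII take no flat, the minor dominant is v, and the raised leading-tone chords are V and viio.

Stacked in thirds the chord is B-D-F#-A: a minor seventh chord on B.
In E minor, B is the dominant; the diatonic minor seventh chord there is v7.
With D in the bass the chord is in first inversion, so the figured bass is 65.

v65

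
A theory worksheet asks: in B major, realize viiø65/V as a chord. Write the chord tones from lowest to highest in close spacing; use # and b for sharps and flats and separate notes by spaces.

The slash marks an applied leading-tone chord: viio of V. In B major, V is F#, so the leading tone to it is E#, a half step below.
Building a half-diminished seventh chord on E# gives E#-G#-B-D#.
The figured bass 65 indicates first inversion, placing the third (G#) in the bass: G#-B-D#-E#.

G# B D# E#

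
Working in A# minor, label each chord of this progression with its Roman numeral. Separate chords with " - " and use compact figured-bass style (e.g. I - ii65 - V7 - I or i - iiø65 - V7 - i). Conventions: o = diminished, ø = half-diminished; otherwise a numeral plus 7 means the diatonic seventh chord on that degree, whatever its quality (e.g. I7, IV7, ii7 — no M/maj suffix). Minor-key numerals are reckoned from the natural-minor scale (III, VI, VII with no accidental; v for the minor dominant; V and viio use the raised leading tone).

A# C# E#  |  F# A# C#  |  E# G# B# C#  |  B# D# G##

i - VI - III65 - viio6

A#-C#-E#: minor triad on A# = scale degree 1 → i.
F#-A#-C#: major triad on F# = scale degree 6 → VI.
E#-G#-B#-C# has root C#, degree 3 in A# minor, so III65.
B#-D#-G##: diminished triad on G## = scale degree 7 → viio6.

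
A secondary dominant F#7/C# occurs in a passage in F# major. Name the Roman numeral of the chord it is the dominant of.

IV

The chord is a dominant seventh chord on F#.
A dominant resolves down a perfect fifth: F# → B. In F# major, B is scale degree 4, i.e. IV.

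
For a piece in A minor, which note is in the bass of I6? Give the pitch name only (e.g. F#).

C#

I in A minor has root A; the chord is A-C#-E.
The figure 6 means first inversion — the third is in the bass.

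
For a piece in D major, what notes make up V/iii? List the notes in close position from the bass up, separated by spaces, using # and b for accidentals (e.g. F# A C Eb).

C# E# G#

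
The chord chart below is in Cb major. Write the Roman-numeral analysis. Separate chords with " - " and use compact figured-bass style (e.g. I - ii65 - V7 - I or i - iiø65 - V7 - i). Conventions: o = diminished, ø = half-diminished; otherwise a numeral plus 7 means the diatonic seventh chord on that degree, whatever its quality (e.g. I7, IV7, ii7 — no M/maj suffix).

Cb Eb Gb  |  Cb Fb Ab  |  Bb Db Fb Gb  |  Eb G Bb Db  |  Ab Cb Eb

I - IV64 - V65 - V7/vi - vi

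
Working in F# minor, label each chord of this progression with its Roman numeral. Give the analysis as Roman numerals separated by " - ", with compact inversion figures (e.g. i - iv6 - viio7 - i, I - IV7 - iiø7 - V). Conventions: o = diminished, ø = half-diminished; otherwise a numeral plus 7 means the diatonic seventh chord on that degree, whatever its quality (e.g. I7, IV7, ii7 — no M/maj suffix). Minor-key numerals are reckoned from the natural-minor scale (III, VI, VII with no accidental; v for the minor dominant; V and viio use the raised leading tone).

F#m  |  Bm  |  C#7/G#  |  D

i - iv - V43 - VI

F#m: minor triad on F# = scale degree 1 → i.
Bm has root B, degree 4 in F# minor, so iv.
C#7/G# has root C#, degree 5 in F# minor, so V43.
D: major triad on D = scale degree 6 → VI.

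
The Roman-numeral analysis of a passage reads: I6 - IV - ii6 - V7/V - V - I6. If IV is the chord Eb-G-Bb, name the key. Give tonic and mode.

Bb major

The anchor chord is a major triad on Eb, labeled IV.
If Eb is scale degree 4 and the mode makes that degree carry a major triad, the tonic is Bb and the mode is major.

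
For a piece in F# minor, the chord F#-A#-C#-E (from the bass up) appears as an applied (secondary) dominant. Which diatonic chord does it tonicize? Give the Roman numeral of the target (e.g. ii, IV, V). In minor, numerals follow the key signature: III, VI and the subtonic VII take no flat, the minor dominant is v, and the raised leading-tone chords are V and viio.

The chord is a dominant seventh chord on F#.
A dominant resolves down a perfect fifth: F# → B. In F# minor, B is scale degree 4, i.e. iv.

iv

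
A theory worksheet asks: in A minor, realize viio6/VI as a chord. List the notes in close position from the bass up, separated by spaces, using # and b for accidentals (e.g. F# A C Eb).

G Bb E

The slash marks an applied leading-tone chord: viio of VI. In A minor, VI is F, so the leading tone to it is E, a half step below.
Building a diminished triad on E gives E-G-Bb.
The figured bass 6 indicates first inversion, placing the third (G) in the bass: G-Bb-E.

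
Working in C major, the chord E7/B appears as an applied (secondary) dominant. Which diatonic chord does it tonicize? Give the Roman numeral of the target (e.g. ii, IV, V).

The chord is a dominant seventh chord on E.
A dominant resolves down a perfect fifth: E → A. In C major, A is scale degree 6, i.e. vi.

vi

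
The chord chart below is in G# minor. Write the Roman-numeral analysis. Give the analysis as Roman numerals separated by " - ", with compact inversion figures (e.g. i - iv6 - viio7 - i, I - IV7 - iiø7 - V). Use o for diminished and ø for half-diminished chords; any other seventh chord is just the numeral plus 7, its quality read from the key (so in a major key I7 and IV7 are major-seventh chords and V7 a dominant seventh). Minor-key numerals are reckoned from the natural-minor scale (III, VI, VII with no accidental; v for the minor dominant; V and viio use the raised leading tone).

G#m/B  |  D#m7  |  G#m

G#m/B: minor triad on G# = scale degree 1 → i6.
D#m7 has root D#, degree 5 in G# minor, so v7.
G#m: root G# is the tonic; minor triad there is i.

i6 - v7 - i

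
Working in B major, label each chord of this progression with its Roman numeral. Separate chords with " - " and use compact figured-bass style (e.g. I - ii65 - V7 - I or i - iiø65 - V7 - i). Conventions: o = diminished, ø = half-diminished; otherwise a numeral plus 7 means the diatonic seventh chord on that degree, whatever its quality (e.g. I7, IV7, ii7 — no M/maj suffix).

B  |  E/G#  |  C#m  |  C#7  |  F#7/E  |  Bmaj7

B: major triad on B = scale degree 1 → I.
E/G#: root E is the subdominant; major triad there is IV6.
C#m has root C#, degree 2 in B major, so ii.
C#7: chromatic; C# is V of V, so V7/V.
F#7/E: root F# is the dominant; dominant seventh chord there is V42.
Bmaj7: root B is the tonic; major seventh chord there is I7.

I - IV6 - ii - V7/V - V42 - I7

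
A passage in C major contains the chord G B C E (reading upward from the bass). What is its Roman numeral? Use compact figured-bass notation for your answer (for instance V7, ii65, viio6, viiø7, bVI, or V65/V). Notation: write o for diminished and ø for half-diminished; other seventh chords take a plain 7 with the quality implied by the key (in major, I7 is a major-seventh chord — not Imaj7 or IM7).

I43

Stacked in thirds the chord is C-E-G-B: a major seventh chord on C.
In C major, C is the tonic; the diatonic major seventh chord there is I7.
With G in the bass the chord is in second inversion, so the figured bass is 43.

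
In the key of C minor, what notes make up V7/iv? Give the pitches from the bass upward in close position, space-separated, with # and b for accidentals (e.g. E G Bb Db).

C E G Bb

The slash means an applied dominant: we want the dominant of iv. In C minor, iv is F minor, and its dominant is built on C.
Building a dominant seventh chord on C gives C-E-G-Bb.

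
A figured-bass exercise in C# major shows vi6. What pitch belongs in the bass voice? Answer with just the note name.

C#

vi in C# major has root A#; the chord is A#-C#-E#.
The figure 6 means first inversion — the third is in the bass.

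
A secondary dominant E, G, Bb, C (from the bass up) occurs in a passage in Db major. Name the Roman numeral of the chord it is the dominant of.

iii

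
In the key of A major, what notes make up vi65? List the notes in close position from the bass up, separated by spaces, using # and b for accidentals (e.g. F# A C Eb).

In A major, scale degree 6 is F#, and the diatonic chord built there is a minor seventh chord.
That chord is spelled F#-A-C#-E.
With the 65 figure the chord is in first inversion; from the bass A upward in close position it reads A-C#-E-F#.

A C# E F#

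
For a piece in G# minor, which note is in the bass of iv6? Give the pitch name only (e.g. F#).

iv in G# minor has root C#; the chord is C#-E-G#.
The figure 6 means first inversion — the third is in the bass.

E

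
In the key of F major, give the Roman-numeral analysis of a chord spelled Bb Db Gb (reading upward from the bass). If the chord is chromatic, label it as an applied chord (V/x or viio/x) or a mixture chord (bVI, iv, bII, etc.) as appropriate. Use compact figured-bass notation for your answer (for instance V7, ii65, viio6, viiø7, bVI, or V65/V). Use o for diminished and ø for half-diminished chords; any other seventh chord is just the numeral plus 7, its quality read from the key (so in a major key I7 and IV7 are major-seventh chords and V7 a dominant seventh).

bII6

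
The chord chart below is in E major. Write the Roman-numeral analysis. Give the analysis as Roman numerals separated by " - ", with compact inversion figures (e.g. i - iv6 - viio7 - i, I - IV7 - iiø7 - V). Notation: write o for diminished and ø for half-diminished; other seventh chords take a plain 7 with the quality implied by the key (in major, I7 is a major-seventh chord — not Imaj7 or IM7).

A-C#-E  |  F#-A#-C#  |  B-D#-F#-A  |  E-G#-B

A-C#-E: major triad on A = scale degree 4 → IV.
F#-A#-C#: chromatic; F# is V of V, so V/V.
B-D#-F#-A: root B is the dominant; dominant seventh chord there is V7.
E-G#-B: major triad on E = scale degree 1 → I.

IV - V/V - V7 - I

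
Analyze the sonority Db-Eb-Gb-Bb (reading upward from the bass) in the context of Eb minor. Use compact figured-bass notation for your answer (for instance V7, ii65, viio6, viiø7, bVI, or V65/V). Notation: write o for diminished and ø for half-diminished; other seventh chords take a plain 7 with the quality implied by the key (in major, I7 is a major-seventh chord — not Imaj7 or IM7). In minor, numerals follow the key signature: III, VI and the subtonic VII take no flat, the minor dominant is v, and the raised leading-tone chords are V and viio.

The pitches Eb-Gb-Bb-Db form a minor seventh chord rooted on Eb.
Eb is scale degree 1 in Eb minor, and a minor seventh chord on that degree is written i7.
With Db in the bass the chord is in third inversion, so the figured bass is 42.

i42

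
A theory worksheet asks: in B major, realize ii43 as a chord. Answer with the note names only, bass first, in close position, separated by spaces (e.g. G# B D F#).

G# B C# E

In B major, scale degree 2 is C#, and the diatonic chord built there is a minor seventh chord.
Stacking thirds from C# gives C#-E-G#-B.
The figured bass 43 indicates second inversion, placing the fifth (G#) in the bass: G#-B-C#-E.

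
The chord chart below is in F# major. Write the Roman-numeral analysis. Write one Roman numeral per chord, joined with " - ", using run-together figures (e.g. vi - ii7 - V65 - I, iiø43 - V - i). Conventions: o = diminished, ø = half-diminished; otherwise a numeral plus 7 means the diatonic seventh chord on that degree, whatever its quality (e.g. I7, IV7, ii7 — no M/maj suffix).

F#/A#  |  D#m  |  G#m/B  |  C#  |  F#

F#/A# has root F#, degree 1 in F# major, so I6.
D#m: root D# is the submediant; minor triad there is vi.
G#m/B has root G#, degree 2 in F# major, so ii6.
C# has root C#, degree 5 in F# major, so V.
F# has root F#, degree 1 in F# major, so I.

I6 - vi - ii6 - V - I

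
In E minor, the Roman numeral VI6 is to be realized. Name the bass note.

VI in E minor has root C; the chord is C-E-G.
The figure 6 means first inversion — the third is in the bass.

E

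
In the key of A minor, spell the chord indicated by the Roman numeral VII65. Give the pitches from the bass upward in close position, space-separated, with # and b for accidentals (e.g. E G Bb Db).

The numeral's case and figure indicate a dominant seventh chord. In A minor its root, the seventh degree, is G.
That chord is spelled G-B-D-F.
With the 65 figure the chord is in first inversion; from the bass B upward in close position it reads B-D-F-G.

B D F G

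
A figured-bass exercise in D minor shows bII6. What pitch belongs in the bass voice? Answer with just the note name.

G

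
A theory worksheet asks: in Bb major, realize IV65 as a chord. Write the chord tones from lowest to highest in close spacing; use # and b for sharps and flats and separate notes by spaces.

G Bb D Eb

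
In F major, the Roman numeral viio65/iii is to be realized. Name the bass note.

The applied chord viio65/iii is rooted on G#: G#-B-D-F.
The figure 65 means first inversion — the third is in the bass.

B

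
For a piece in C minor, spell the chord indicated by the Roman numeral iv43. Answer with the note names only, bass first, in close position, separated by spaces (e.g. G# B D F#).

C Eb F Ab

In C minor, scale degree 4 is F, and the diatonic chord built there is a minor seventh chord.
Stacking thirds from F gives F-Ab-C-Eb.
The figured bass 43 indicates second inversion, placing the fifth (C) in the bass: C-Eb-F-Ab.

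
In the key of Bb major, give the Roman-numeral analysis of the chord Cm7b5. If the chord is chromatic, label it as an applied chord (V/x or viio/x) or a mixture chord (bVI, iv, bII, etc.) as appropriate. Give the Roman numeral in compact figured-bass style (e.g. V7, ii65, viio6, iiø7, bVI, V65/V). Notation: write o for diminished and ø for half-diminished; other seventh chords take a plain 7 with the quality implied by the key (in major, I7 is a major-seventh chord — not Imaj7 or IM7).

The pitches C-Eb-Gb-Bb form a half-diminished seventh chord rooted on C.
C is the second degree of Bb major. This is the half-diminished supertonic seventh, borrowed from the parallel minor.

iiø7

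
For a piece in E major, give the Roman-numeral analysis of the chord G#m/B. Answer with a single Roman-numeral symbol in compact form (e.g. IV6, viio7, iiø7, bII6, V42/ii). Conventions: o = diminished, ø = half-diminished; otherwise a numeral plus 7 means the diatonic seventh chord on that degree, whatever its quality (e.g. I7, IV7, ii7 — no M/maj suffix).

iii6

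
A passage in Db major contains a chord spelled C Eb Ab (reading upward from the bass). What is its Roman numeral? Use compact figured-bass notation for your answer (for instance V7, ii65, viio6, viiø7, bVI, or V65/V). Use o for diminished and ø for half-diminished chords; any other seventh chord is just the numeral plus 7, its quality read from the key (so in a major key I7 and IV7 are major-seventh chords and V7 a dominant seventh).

The pitches Ab-C-Eb form a major triad rooted on Ab.
In Db major, Ab is the dominant; the diatonic major triad there is V.
With C in the bass the chord is in first inversion, so the figured bass is 6.

V6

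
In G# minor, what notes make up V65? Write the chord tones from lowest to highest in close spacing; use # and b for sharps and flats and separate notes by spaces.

F## A# C# D#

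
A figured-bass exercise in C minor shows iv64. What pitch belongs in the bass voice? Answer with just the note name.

iv in C minor has root F; the chord is F-Ab-C.
The figure 64 means second inversion — the fifth is in the bass.

C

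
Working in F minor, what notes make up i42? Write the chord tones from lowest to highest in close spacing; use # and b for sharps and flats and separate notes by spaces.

Eb F Ab C

The numeral's case and figure indicate a minor seventh chord. In F minor its root, the tonic, is F.
That chord is spelled F-Ab-C-Eb.
The figured bass 42 indicates third inversion, placing the seventh (Eb) in the bass: Eb-F-Ab-C.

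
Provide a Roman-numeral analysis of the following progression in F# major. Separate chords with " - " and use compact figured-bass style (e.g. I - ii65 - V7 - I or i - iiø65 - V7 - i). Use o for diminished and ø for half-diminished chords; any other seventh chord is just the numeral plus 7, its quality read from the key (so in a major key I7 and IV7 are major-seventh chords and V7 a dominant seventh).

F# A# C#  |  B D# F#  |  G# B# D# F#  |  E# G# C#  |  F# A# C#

I - IV - V7/V - V6 - I

F#-A#-C# has root F#, degree 1 in F# major, so I.
B-D#-F# has root B, degree 4 in F# major, so IV.
G#-B#-D#-F#: chromatic; G# is V of V, so V7/V.
E#-G#-C#: major triad on C# = scale degree 5 → V6.
F#-A#-C#: major triad on F# = scale degree 1 → I.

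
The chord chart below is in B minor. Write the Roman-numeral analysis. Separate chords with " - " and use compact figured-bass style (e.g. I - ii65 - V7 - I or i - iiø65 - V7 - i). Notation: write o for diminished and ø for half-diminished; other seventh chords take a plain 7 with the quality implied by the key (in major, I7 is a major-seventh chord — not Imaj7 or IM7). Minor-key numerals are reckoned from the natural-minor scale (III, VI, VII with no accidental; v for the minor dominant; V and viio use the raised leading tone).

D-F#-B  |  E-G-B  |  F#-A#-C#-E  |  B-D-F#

i6 - iv - V7 - i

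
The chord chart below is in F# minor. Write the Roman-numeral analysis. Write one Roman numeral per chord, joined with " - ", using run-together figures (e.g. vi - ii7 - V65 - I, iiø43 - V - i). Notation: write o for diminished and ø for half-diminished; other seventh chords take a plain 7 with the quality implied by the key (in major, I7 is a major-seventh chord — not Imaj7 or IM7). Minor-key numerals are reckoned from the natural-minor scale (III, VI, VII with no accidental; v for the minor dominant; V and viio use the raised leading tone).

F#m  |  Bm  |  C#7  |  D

i - iv - V7 - VI

F#m has root F#, degree 1 in F# minor, so i.
Bm: minor triad on B = scale degree 4 → iv.
C#7: root C# is the dominant; dominant seventh chord there is V7.
D has root D, degree 6 in F# minor, so VI.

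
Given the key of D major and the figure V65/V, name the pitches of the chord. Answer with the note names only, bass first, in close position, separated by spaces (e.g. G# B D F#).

G# B D E

V65/V is a secondary dominant — the dominant seventh of V. V in D major is A, so the applied chord's root is E, a perfect fifth above.
Building a dominant seventh chord on E gives E-G#-B-D.
With the 65 figure the chord is in first inversion; from the bass G# upward in close position it reads G#-B-D-E.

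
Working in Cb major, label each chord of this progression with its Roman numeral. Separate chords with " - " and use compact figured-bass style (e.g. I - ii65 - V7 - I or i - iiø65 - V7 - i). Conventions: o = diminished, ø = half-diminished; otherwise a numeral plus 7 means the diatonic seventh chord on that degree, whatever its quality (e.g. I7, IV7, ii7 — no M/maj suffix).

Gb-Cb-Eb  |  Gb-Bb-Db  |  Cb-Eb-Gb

I64 - V - I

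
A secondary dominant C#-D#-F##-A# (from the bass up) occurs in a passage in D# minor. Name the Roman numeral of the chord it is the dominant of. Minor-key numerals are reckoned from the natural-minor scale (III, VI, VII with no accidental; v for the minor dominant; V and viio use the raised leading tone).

The chord is a dominant seventh chord on D#.
A dominant resolves down a perfect fifth: D# → G#. In D# minor, G# is scale degree 4, i.e. iv.

iv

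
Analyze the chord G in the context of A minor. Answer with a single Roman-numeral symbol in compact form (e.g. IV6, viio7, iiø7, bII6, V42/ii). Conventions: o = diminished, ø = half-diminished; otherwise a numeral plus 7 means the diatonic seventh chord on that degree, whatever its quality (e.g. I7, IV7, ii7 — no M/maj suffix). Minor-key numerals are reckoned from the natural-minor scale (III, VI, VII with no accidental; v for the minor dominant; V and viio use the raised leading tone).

VII

The pitches G-B-D form a major triad rooted on G.
G is scale degree 7 in A minor, and a major triad on that degree is written VII.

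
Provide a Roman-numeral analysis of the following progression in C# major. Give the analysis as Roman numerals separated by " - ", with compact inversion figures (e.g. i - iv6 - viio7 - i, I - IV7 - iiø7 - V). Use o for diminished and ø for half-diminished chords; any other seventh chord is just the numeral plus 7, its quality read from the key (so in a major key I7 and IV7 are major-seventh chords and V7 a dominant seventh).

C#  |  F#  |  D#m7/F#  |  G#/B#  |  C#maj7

I - IV - ii65 - V6 - I7

C#: major triad on C# = scale degree 1 → I.
F# has root F#, degree 4 in C# major, so IV.
D#m7/F#: root D# is the supertonic; minor seventh chord there is ii65.
G#/B#: major triad on G# = scale degree 5 → V6.
C#maj7: major seventh chord on C# = scale degree 1 → I7.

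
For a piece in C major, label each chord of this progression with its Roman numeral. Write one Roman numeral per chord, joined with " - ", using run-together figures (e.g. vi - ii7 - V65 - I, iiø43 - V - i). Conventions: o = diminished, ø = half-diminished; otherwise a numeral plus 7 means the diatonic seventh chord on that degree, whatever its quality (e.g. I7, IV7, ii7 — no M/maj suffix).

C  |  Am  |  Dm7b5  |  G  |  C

I - vi - iiø7 - V - I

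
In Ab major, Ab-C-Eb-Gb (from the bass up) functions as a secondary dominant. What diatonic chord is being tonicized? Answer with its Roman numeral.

The chord is a dominant seventh chord on Ab.
A dominant resolves down a perfect fifth: Ab → Db. In Ab major, Db is scale degree 4, i.e. IV.

IV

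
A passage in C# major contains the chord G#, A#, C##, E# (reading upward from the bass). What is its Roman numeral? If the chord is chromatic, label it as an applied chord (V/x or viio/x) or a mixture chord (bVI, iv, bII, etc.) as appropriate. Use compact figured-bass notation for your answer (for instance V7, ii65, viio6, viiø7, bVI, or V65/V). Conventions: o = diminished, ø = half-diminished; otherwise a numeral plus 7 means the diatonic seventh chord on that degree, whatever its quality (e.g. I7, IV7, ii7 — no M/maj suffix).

V42/ii

Stacked in thirds the chord is A#-C##-E#-G#: a dominant seventh chord on A#.
A# is not a diatonic chord root with this quality in C# major, but it lies a perfect fifth above D# (ii), so the chord functions as an applied dominant of ii.
With G# in the bass the chord is in third inversion, so the figured bass is 42.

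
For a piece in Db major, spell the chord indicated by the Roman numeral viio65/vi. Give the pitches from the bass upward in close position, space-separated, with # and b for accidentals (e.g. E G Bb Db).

C Eb Gb A

The slash marks an applied leading-tone chord: viio of vi. In Db major, vi is Bb, so the leading tone to it is A, a half step below.
Building a fully diminished seventh chord on A gives A-C-Eb-Gb.
The figured bass 65 indicates first inversion, placing the third (C) in the bass: C-Eb-Gb-A.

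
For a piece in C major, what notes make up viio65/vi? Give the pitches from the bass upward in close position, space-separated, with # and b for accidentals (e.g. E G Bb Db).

The slash marks an applied leading-tone chord: viio of vi. In C major, vi is A, so the leading tone to it is G#, a half step below.
Building a fully diminished seventh chord on G# gives G#-B-D-F.
The figured bass 65 indicates first inversion, placing the third (B) in the bass: B-D-F-G#.

B D F G#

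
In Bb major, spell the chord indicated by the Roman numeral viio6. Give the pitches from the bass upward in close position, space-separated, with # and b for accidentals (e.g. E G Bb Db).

C Eb A

In Bb major, scale degree 7 is A, and the diatonic chord built there is a diminished triad.
Stacking thirds from A gives A-C-Eb.
With the 6 figure the chord is in first inversion; from the bass C upward in close position it reads C-Eb-A.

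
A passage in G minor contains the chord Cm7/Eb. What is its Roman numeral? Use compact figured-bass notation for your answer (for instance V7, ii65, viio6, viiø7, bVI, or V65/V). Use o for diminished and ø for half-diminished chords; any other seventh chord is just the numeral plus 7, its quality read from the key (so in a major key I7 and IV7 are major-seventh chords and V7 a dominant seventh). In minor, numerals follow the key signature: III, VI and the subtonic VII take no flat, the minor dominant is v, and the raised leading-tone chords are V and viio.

Stacked in thirds the chord is C-Eb-G-Bb: a minor seventh chord on C.
In G minor, C is the subdominant; the diatonic minor seventh chord there is iv7.
With Eb in the bass the chord is in first inversion, so the figured bass is 65.

iv65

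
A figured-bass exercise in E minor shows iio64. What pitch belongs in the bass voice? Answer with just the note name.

C

iio in E minor has root F#; the chord is F#-A-C.
The figure 64 means second inversion — the fifth is in the bass.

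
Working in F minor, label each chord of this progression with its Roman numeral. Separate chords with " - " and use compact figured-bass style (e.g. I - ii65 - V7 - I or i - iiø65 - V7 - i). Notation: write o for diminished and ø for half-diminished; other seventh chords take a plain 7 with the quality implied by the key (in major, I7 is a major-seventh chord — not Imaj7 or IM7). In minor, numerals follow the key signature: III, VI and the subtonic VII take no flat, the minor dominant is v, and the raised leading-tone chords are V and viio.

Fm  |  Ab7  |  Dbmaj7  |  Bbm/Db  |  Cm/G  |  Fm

Fm: root F is the tonic; minor triad there is i.
Ab7: a dominant seventh chord on Ab, the applied dominant of VI → V7/VI.
Dbmaj7: major seventh chord on Db = scale degree 6 → VI7.
Bbm/Db has root Bb, degree 4 in F minor, so iv6.
Cm/G: root C is the dominant; minor triad there is v64.
Fm: minor triad on F = scale degree 1 → i.

i - V7/VI - VI7 - iv6 - v64 - i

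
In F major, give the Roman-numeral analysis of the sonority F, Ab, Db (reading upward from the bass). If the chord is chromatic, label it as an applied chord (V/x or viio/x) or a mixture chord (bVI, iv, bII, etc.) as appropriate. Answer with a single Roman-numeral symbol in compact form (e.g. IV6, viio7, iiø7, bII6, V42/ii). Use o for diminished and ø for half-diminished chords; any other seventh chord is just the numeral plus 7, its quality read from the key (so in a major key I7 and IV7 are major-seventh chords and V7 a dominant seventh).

Stacked in thirds the chord is Db-F-Ab: a major triad on Db.
Db is the lowered sixth degree of F major (diatonic 6 would be D). This is a major triad on the lowered sixth degree, borrowed from the parallel minor.
With F in the bass the chord is in first inversion, so the figured bass is 6.

bVI6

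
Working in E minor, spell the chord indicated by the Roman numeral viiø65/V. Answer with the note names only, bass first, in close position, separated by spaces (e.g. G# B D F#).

The slash marks an applied leading-tone chord: viio of V. In E minor, V is B, so the leading tone to it is A#, a half step below.
Building a half-diminished seventh chord on A# gives A#-C#-E-G#.
With the 65 figure the chord is in first inversion; from the bass C# upward in close position it reads C#-E-G#-A#.

C# E G# A#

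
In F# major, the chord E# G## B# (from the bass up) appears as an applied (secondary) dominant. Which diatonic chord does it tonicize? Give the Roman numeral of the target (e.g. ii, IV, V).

iii

The chord is a major triad on E#.
A dominant resolves down a perfect fifth: E# → A#. In F# major, A# is scale degree 3, i.e. iii.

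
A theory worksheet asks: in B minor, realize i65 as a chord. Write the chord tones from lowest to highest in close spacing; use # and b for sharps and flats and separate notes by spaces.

In B minor, the first degree is B, and the diatonic chord built there is a minor seventh chord.
That chord is spelled B-D-F#-A.
The figured bass 65 indicates first inversion, placing the third (D) in the bass: D-F#-A-B.

D F# A B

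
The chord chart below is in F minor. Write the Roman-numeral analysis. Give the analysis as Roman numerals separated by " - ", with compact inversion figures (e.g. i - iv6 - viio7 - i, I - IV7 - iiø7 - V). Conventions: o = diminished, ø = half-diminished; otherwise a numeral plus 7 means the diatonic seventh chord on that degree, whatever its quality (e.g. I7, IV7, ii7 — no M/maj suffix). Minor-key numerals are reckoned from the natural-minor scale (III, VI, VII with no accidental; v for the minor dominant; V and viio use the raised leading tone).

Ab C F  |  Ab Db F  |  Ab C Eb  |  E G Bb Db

i6 - VI64 - III - viio7

Ab-C-F: minor triad on F = scale degree 1 → i6.
Ab-Db-F: major triad on Db = scale degree 6 → VI64.
Ab-C-Eb: root Ab is the mediant; major triad there is III.
E-G-Bb-Db: fully diminished seventh chord on E = scale degree 7 → viio7.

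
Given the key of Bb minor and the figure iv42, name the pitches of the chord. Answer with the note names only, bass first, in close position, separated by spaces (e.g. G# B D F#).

In Bb minor, the fourth degree is Eb, and the diatonic chord built there is a minor seventh chord.
Stacking thirds from Eb gives Eb-Gb-Bb-Db.
With the 42 figure the chord is in third inversion; from the bass Db upward in close position it reads Db-Eb-Gb-Bb.

Db Eb Gb Bb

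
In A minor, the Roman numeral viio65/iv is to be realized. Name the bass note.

The applied chord viio65/iv is rooted on C#: C#-E-G-Bb.
The figure 65 means first inversion — the third is in the bass.

E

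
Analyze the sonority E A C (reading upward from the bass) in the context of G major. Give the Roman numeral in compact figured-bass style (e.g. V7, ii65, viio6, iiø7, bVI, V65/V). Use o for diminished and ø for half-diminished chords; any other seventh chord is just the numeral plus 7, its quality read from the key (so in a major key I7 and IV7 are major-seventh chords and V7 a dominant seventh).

ii64

The pitches A-C-E form a minor triad rooted on A.
In G major, A is the supertonic; the diatonic minor triad there is ii.
With E in the bass the chord is in second inversion, so the figured bass is 64.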